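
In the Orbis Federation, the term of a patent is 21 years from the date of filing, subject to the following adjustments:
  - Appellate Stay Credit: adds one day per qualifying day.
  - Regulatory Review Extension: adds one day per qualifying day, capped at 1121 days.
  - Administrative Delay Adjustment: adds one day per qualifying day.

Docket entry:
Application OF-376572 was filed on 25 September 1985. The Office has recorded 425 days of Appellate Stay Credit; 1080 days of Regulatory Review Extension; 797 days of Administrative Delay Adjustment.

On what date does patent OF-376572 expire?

2013-01-13

Base term: filing date + 21 years → 25 September 2006.
Appellate Stay Credit: +425 days → 24 November 2007.
Regulatory Review Extension: 1080 days (within the 1121-day cap) → +1080 days → 8 November 2010.
Administrative Delay Adjustment: +797 days → 13 January 2013.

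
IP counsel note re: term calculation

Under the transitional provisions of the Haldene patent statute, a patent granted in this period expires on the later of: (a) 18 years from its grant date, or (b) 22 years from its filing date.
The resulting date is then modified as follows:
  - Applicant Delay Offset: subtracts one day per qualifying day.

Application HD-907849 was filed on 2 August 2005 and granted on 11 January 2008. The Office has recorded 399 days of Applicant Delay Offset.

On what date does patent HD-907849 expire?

(a) grant + 18 years → 11 January 2026.
(b) filing + 22 years → 2 August 2027.
Later of the two: 2 August 2027.
Applicant Delay Offset: −399 days → 29 June 2026.

2026-06-29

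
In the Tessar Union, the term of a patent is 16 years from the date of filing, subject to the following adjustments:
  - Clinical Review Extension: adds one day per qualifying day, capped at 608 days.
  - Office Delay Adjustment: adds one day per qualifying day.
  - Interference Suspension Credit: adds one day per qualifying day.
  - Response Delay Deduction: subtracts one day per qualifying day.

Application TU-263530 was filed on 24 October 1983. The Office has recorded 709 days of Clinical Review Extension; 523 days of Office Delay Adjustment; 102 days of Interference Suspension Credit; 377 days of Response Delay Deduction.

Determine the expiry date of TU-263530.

February 26, 2002

Base term: filing date + 16 years → 24 October 1999.
Clinical Review Extension: 709 days claimed exceeds the 608-day cap, so +608 days → 23 June 2001.
Office Delay Adjustment: +523 days → 28 November 2002.
Interference Suspension Credit: +102 days → 10 March 2003.
Response Delay Deduction: −377 days → 26 February 2002.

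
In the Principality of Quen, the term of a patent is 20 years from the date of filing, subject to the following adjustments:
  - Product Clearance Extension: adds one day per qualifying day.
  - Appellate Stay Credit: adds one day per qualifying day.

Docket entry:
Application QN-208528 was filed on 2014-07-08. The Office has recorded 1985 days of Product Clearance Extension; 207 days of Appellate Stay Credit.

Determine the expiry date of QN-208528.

Base term: filing date + 20 years → 8 July 2034.
Product Clearance Extension: +1985 days → 14 December 2039.
Appellate Stay Credit: +207 days → 8 July 2040.

2040-07-08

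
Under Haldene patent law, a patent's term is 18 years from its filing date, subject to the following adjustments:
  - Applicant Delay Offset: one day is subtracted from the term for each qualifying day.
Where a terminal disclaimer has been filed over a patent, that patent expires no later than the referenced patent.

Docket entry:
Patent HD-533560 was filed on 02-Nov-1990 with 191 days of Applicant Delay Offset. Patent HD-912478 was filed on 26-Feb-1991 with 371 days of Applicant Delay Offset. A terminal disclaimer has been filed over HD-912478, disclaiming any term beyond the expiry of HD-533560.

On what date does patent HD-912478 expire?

2008-02-21

Natural term of HD-912478:
  Base: filing + 18 years → 26 February 2009.
  Applicant Delay Offset: −371 days → 21 February 2008.
Expiry of referenced patent HD-533560:
  Base: filing + 18 years → 2 November 2008.
  Applicant Delay Offset: −191 days → 25 April 2008.
Terminal disclaimer: HD-912478 expires on the earlier of 21 February 2008 and 25 April 2008.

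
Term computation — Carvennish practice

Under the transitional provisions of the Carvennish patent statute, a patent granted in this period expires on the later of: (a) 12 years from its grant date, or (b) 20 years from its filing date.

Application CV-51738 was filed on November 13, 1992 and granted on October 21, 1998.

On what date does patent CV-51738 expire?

(a) grant + 12 years → 21 October 2010.
(b) filing + 20 years → 13 November 2012.
Later of the two: 13 November 2012.

2012-11-13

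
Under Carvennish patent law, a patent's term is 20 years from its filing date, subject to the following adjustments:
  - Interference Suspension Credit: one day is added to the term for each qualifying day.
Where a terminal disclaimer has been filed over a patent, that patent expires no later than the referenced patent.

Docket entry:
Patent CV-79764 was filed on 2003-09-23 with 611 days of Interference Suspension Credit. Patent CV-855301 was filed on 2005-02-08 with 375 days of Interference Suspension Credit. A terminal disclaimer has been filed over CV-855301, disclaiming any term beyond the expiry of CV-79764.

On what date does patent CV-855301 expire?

May 26, 2025

Natural term of CV-855301:
  Base: filing + 20 years → 8 February 2025.
  Interference Suspension Credit: +375 days → 18 February 2026.
Expiry of referenced patent CV-79764:
  Base: filing + 20 years → 23 September 2023.
  Interference Suspension Credit: +611 days → 26 May 2025.
Terminal disclaimer: CV-855301 expires on the earlier of 18 February 2026 and 26 May 2025.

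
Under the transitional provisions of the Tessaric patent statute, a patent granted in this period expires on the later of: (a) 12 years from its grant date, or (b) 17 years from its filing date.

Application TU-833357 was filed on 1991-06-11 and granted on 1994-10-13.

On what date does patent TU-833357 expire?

(a) grant + 12 years → 13 October 2006.
(b) filing + 17 years → 11 June 2008.
Later of the two: 11 June 2008.

2008-06-11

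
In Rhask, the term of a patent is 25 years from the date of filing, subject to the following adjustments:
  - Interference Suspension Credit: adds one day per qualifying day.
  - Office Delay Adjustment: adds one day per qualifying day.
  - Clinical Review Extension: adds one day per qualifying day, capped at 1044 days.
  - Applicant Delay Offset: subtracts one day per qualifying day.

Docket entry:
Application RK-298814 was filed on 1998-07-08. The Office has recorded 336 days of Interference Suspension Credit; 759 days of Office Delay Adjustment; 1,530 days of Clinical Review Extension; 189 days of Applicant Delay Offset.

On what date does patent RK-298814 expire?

Base term: filing date + 25 years → 8 July 2023.
Interference Suspension Credit: +336 days → 8 June 2024.
Office Delay Adjustment: +759 days → 7 July 2026.
Clinical Review Extension: 1530 days claimed exceeds the 1044-day cap, so +1044 days → 16 May 2029.
Applicant Delay Offset: −189 days → 8 November 2028.

November 8, 2028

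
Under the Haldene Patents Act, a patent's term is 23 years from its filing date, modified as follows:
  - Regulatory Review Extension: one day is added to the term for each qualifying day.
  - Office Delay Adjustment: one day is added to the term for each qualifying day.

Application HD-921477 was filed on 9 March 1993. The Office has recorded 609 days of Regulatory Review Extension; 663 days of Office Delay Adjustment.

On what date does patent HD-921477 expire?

Base term: filing date + 23 years → 9 March 2016.
Regulatory Review Extension: +609 days → 8 November 2017.
Office Delay Adjustment: +663 days → 2 September 2019.

2019-09-02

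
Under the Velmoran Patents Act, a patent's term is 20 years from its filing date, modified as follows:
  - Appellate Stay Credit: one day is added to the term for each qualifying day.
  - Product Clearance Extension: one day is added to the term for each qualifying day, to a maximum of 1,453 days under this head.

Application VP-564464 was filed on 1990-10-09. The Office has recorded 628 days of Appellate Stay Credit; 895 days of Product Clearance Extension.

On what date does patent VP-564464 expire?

December 10, 2014

Base term: filing date + 20 years → 9 October 2010.
Appellate Stay Credit: +628 days → 28 June 2012.
Product Clearance Extension: 895 days (within the 1453-day cap) → +895 days → 10 December 2014.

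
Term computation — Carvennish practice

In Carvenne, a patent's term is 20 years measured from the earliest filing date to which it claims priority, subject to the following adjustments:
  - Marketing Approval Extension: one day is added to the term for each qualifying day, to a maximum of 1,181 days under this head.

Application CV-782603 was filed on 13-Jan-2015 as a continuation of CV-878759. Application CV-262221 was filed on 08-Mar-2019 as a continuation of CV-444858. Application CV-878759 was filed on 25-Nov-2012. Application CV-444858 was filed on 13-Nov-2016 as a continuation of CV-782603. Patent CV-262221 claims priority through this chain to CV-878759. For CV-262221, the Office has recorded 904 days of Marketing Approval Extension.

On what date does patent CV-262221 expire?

2035-05-18

Earliest priority filing: 25 November 2012.
Base term: 25 November 2012 + 20 years → 25 November 2032.
Marketing Approval Extension: 904 days (within the 1181-day cap) → +904 days → 18 May 2035.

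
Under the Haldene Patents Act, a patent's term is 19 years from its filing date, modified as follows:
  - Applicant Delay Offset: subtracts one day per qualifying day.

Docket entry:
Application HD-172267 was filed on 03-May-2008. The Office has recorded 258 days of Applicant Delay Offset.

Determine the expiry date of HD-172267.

Base term: filing date + 19 years → 3 May 2027.
Applicant Delay Offset: −258 days → 18 August 2026.

2026-08-18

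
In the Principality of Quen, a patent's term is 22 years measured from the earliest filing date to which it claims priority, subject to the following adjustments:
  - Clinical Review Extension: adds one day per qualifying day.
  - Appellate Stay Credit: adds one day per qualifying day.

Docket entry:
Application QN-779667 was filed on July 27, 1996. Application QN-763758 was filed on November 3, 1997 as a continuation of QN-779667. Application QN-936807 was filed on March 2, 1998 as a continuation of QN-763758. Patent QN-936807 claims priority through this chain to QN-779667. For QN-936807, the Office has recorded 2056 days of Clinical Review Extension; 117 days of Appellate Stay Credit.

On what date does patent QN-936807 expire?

July 8, 2024

Earliest priority filing: 27 July 1996.
Base term: 27 July 1996 + 22 years → 27 July 2018.
Clinical Review Extension: +2056 days → 13 March 2024.
Appellate Stay Credit: +117 days → 8 July 2024.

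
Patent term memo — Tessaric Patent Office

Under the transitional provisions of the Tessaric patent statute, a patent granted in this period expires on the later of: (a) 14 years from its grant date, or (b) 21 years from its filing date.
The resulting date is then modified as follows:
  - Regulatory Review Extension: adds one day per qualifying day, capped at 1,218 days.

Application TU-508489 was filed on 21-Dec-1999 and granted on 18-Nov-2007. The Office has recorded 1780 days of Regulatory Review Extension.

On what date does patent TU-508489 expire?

(a) grant + 14 years → 18 November 2021.
(b) filing + 21 years → 21 December 2020.
Later of the two: 18 November 2021.
Regulatory Review Extension: 1780 days claimed exceeds the 1218-day cap, so +1218 days → 20 March 2025.

March 20, 2025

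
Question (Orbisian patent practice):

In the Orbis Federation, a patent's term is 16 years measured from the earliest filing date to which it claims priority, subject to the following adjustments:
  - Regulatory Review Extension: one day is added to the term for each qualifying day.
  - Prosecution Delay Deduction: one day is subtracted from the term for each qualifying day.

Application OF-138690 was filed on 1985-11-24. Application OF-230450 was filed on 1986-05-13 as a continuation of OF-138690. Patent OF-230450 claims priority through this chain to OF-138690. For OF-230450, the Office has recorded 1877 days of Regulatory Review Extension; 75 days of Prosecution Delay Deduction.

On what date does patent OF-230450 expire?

October 31, 2006

Earliest priority filing: 24 November 1985.
Base term: 24 November 1985 + 16 years → 24 November 2001.
Regulatory Review Extension: +1877 days → 14 January 2007.
Prosecution Delay Deduction: −75 days → 31 October 2006.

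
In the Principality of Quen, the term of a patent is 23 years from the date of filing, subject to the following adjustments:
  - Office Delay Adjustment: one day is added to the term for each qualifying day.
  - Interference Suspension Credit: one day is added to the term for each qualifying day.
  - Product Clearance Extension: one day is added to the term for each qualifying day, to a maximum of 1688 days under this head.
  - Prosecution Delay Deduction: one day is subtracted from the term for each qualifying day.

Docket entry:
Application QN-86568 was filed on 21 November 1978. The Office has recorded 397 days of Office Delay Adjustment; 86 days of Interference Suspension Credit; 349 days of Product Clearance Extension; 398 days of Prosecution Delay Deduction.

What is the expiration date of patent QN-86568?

2003-01-29

Base term: filing date + 23 years → 21 November 2001.
Office Delay Adjustment: +397 days → 23 December 2002.
Interference Suspension Credit: +86 days → 19 March 2003.
Product Clearance Extension: 349 days (within the 1688-day cap) → +349 days → 2 March 2004.
Prosecution Delay Deduction: −398 days → 29 January 2003.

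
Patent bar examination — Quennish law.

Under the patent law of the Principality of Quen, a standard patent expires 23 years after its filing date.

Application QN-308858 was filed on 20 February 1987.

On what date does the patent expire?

Filing date + 23 years → 20 February 2010.

2010-02-20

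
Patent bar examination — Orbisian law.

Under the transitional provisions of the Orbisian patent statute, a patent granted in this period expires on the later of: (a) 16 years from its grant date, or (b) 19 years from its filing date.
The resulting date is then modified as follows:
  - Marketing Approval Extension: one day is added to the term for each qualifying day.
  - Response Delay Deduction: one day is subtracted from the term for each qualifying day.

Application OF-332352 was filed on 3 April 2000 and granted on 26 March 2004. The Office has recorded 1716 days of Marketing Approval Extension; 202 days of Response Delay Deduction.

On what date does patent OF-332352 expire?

2024-05-18

(a) grant + 16 years → 26 March 2020.
(b) filing + 19 years → 3 April 2019.
Later of the two: 26 March 2020.
Marketing Approval Extension: +1716 days → 6 December 2024.
Response Delay Deduction: −202 days → 18 May 2024.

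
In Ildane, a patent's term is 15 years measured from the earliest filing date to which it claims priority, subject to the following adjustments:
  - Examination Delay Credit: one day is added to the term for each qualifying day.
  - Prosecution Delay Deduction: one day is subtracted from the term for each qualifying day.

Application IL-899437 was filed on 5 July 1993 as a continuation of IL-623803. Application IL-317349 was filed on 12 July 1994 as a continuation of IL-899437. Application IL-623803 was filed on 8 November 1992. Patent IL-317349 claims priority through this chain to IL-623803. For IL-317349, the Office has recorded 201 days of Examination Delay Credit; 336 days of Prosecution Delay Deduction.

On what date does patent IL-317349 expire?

Earliest priority filing: 8 November 1992.
Base term: 8 November 1992 + 15 years → 8 November 2007.
Examination Delay Credit: +201 days → 27 May 2008.
Prosecution Delay Deduction: −336 days → 26 June 2007.

2007-06-26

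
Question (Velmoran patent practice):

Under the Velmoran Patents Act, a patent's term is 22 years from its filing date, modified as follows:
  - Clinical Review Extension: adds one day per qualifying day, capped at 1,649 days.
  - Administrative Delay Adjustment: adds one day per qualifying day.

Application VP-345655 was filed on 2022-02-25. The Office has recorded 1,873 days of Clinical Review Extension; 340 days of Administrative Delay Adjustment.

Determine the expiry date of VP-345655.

Base term: filing date + 22 years → 25 February 2044.
Clinical Review Extension: 1873 days claimed exceeds the 1649-day cap, so +1649 days → 31 August 2048.
Administrative Delay Adjustment: +340 days → 6 August 2049.

2049-08-06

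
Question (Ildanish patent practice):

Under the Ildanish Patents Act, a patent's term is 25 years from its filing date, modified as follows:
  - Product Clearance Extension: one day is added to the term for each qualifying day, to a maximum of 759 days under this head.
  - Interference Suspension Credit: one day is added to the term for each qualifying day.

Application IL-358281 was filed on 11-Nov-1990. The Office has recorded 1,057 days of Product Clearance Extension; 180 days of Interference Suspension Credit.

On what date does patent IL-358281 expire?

Base term: filing date + 25 years → 11 November 2015.
Product Clearance Extension: 1057 days claimed exceeds the 759-day cap, so +759 days → 9 December 2017.
Interference Suspension Credit: +180 days → 7 June 2018.

2018-06-07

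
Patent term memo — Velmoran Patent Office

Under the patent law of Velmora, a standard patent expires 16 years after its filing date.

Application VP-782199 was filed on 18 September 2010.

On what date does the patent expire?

Filing date + 16 years → 18 September 2026.

September 18, 2026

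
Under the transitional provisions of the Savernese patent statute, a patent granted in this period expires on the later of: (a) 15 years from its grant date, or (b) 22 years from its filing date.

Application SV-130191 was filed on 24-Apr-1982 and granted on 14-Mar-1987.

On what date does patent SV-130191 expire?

(a) grant + 15 years → 14 March 2002.
(b) filing + 22 years → 24 April 2004.
Later of the two: 24 April 2004.

2004-04-24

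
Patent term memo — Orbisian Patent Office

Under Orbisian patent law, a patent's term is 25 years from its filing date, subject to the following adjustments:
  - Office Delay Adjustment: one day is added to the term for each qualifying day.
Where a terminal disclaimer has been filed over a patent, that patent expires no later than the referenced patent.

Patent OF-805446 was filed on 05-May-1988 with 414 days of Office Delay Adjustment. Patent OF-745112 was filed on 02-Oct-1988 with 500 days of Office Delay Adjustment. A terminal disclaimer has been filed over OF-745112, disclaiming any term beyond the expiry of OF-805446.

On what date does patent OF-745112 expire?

2014-06-23

Natural term of OF-745112:
  Base: filing + 25 years → 2 October 2013.
  Office Delay Adjustment: +500 days → 14 February 2015.
Expiry of referenced patent OF-805446:
  Base: filing + 25 years → 5 May 2013.
  Office Delay Adjustment: +414 days → 23 June 2014.
Terminal disclaimer: OF-745112 expires on the earlier of 14 February 2015 and 23 June 2014.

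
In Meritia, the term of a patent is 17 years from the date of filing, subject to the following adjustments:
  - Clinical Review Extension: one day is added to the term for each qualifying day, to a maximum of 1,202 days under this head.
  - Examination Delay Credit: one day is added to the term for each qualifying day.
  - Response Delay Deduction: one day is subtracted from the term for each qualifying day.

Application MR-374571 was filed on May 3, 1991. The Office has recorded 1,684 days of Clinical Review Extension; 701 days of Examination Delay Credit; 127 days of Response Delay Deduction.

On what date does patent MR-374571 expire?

Base term: filing date + 17 years → 3 May 2008.
Clinical Review Extension: 1684 days claimed exceeds the 1202-day cap, so +1202 days → 18 August 2011.
Examination Delay Credit: +701 days → 19 July 2013.
Response Delay Deduction: −127 days → 14 March 2013.

March 14, 2013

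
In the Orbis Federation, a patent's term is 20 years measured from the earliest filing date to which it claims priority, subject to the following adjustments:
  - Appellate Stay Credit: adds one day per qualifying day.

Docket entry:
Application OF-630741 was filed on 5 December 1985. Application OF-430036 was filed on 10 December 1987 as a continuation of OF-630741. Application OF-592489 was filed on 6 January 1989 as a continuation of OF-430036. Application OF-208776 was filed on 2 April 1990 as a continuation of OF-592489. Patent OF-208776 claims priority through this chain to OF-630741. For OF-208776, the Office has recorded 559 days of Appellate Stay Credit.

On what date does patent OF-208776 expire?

2007-06-17

Earliest priority filing: 5 December 1985.
Base term: 5 December 1985 + 20 years → 5 December 2005.
Appellate Stay Credit: +559 days → 17 June 2007.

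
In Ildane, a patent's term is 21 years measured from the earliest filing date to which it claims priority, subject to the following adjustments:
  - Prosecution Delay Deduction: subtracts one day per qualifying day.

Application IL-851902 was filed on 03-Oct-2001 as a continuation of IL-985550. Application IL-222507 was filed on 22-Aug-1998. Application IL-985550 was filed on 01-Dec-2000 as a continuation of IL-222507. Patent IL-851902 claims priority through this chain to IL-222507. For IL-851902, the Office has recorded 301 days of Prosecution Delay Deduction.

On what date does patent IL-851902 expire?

October 25, 2018

Earliest priority filing: 22 August 1998.
Base term: 22 August 1998 + 21 years → 22 August 2019.
Prosecution Delay Deduction: −301 days → 25 October 2018.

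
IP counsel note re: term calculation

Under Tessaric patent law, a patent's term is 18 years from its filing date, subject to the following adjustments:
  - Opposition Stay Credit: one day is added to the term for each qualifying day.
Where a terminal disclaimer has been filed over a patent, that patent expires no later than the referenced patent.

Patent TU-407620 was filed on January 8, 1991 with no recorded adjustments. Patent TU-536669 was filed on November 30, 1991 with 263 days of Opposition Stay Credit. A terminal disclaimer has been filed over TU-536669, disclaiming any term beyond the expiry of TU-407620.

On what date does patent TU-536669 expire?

January 8, 2009

Natural term of TU-536669:
  Base: filing + 18 years → 30 November 2009.
  Opposition Stay Credit: +263 days → 20 August 2010.
Expiry of referenced patent TU-407620:
  Base: filing + 18 years → 8 January 2009.
Terminal disclaimer: TU-536669 expires on the earlier of 20 August 2010 and 8 January 2009.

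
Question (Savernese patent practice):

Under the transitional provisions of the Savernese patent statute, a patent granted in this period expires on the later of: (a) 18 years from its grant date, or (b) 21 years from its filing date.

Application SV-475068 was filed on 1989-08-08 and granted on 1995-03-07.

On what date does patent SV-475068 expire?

2013-03-07

(a) grant + 18 years → 7 March 2013.
(b) filing + 21 years → 8 August 2010.
Later of the two: 7 March 2013.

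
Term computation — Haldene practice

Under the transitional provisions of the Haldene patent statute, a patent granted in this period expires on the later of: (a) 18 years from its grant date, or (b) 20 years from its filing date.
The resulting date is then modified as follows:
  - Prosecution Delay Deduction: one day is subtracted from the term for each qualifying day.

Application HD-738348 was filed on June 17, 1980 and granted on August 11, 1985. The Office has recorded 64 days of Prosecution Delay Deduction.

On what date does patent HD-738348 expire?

(a) grant + 18 years → 11 August 2003.
(b) filing + 20 years → 17 June 2000.
Later of the two: 11 August 2003.
Prosecution Delay Deduction: −64 days → 8 June 2003.

2003-06-08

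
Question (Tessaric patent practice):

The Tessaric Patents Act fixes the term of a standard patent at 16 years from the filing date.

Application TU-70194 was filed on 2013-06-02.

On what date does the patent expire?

2029-06-02

Filing date + 16 years → 2 June 2029.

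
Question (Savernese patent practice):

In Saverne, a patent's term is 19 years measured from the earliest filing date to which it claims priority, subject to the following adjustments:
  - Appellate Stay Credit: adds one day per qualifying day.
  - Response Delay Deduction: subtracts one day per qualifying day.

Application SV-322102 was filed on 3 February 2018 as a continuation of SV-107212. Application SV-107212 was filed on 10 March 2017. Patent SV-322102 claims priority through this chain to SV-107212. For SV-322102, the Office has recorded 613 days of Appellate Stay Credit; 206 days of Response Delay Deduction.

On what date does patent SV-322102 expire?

April 21, 2037

Earliest priority filing: 10 March 2017.
Base term: 10 March 2017 + 19 years → 10 March 2036.
Appellate Stay Credit: +613 days → 13 November 2037.
Response Delay Deduction: −206 days → 21 April 2037.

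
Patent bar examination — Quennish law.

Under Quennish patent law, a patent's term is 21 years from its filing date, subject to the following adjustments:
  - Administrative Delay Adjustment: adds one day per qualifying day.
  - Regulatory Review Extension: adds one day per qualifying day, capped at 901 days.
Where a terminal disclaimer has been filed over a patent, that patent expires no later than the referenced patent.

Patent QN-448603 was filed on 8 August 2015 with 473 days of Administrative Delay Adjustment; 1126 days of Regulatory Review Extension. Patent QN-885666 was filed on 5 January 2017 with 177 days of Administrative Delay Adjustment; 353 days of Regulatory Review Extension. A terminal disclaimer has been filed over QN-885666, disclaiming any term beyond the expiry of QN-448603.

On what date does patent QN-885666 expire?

Natural term of QN-885666:
  Base: filing + 21 years → 5 January 2038.
  Administrative Delay Adjustment: +177 days → 1 July 2038.
  Regulatory Review Extension: 353 days (within the 901-day cap) → +353 days → 19 June 2039.
Expiry of referenced patent QN-448603:
  Base: filing + 21 years → 8 August 2036.
  Administrative Delay Adjustment: +473 days → 24 November 2037.
  Regulatory Review Extension: 1126 days claimed exceeds the 901-day cap, so +901 days → 13 May 2040.
Terminal disclaimer: QN-885666 expires on the earlier of 19 June 2039 and 13 May 2040.

2039-06-19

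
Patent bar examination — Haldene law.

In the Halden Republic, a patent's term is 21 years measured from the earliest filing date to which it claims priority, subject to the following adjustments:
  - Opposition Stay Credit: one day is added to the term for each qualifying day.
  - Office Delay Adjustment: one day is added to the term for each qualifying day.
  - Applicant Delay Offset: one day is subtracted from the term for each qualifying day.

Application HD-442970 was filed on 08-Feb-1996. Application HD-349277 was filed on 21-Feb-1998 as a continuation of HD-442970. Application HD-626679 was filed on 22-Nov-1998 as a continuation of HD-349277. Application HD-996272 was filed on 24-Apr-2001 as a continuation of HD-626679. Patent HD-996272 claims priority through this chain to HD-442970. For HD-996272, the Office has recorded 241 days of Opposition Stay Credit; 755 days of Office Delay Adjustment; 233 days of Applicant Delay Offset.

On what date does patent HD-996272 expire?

Earliest priority filing: 8 February 1996.
Base term: 8 February 1996 + 21 years → 8 February 2017.
Opposition Stay Credit: +241 days → 7 October 2017.
Office Delay Adjustment: +755 days → 1 November 2019.
Applicant Delay Offset: −233 days → 13 March 2019.

2019-03-13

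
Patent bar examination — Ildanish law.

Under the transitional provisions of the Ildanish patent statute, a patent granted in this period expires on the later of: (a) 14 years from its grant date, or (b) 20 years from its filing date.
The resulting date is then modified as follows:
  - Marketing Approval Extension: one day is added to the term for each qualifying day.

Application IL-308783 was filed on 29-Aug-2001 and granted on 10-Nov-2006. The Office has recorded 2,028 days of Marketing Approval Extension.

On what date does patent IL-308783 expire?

March 19, 2027

(a) grant + 14 years → 10 November 2020.
(b) filing + 20 years → 29 August 2021.
Later of the two: 29 August 2021.
Marketing Approval Extension: +2028 days → 19 March 2027.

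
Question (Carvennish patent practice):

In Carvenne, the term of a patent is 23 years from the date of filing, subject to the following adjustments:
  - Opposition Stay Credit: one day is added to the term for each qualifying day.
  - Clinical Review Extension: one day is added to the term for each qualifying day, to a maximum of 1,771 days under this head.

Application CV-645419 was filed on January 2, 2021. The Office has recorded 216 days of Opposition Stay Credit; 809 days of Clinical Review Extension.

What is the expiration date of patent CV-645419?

October 23, 2046

Base term: filing date + 23 years → 2 January 2044.
Opposition Stay Credit: +216 days → 5 August 2044.
Clinical Review Extension: 809 days (within the 1771-day cap) → +809 days → 23 October 2046.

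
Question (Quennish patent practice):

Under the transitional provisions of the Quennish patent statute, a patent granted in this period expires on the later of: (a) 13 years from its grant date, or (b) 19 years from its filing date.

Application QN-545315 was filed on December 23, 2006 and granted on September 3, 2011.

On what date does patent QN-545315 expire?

December 23, 2025

(a) grant + 13 years → 3 September 2024.
(b) filing + 19 years → 23 December 2025.
Later of the two: 23 December 2025.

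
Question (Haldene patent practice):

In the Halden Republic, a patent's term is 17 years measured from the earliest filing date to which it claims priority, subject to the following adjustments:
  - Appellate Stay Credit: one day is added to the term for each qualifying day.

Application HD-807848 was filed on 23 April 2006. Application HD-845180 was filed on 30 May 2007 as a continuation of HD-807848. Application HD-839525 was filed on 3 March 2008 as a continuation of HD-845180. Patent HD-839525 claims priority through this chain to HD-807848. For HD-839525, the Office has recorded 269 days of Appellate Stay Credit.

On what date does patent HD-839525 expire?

Earliest priority filing: 23 April 2006.
Base term: 23 April 2006 + 17 years → 23 April 2023.
Appellate Stay Credit: +269 days → 17 January 2024.

January 17, 2024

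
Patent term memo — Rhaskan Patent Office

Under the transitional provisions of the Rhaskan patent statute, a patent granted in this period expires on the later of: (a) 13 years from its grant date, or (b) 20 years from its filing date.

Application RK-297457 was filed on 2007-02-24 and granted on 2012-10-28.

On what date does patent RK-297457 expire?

(a) grant + 13 years → 28 October 2025.
(b) filing + 20 years → 24 February 2027.
Later of the two: 24 February 2027.

2027-02-24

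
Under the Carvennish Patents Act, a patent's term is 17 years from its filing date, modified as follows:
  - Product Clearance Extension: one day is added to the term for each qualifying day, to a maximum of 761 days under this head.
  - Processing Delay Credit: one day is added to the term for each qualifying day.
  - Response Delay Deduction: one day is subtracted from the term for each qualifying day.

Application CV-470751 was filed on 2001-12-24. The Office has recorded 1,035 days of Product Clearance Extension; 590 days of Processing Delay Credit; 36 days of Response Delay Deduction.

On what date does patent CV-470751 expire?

July 31, 2022

Base term: filing date + 17 years → 24 December 2018.
Product Clearance Extension: 1035 days claimed exceeds the 761-day cap, so +761 days → 23 January 2021.
Processing Delay Credit: +590 days → 5 September 2022.
Response Delay Deduction: −36 days → 31 July 2022.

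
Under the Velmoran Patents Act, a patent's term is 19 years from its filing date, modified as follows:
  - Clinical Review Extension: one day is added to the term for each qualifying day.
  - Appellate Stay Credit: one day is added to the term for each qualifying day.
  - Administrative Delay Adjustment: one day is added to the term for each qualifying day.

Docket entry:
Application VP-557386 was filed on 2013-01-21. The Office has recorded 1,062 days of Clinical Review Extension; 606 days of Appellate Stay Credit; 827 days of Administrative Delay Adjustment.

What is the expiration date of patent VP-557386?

2038-11-20

Base term: filing date + 19 years → 21 January 2032.
Clinical Review Extension: +1062 days → 18 December 2034.
Appellate Stay Credit: +606 days → 15 August 2036.
Administrative Delay Adjustment: +827 days → 20 November 2038.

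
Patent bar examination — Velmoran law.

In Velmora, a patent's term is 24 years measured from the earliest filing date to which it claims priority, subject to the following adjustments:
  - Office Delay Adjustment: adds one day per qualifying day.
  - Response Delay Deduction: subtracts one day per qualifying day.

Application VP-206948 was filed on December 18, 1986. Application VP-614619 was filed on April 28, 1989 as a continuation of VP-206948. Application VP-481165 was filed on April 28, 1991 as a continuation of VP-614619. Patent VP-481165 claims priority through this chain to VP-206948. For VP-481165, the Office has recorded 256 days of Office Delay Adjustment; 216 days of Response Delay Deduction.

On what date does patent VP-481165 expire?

Earliest priority filing: 18 December 1986.
Base term: 18 December 1986 + 24 years → 18 December 2010.
Office Delay Adjustment: +256 days → 31 August 2011.
Response Delay Deduction: −216 days → 27 January 2011.

January 27, 2011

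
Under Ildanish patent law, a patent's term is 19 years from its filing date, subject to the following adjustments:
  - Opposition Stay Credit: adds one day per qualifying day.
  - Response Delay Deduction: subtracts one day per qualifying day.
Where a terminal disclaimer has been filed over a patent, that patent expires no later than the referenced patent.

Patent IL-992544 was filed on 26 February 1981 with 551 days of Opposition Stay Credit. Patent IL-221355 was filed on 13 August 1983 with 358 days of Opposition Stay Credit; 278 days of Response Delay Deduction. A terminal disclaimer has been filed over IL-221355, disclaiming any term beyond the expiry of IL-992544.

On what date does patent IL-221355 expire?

2001-08-30

Natural term of IL-221355:
  Base: filing + 19 years → 13 August 2002.
  Opposition Stay Credit: +358 days → 6 August 2003.
  Response Delay Deduction: −278 days → 1 November 2002.
Expiry of referenced patent IL-992544:
  Base: filing + 19 years → 26 February 2000.
  Opposition Stay Credit: +551 days → 30 August 2001.
Terminal disclaimer: IL-221355 expires on the earlier of 1 November 2002 and 30 August 2001.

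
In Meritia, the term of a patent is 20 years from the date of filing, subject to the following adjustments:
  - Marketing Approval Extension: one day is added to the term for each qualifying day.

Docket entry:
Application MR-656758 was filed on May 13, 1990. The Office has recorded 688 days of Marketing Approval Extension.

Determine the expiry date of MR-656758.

Base term: filing date + 20 years → 13 May 2010.
Marketing Approval Extension: +688 days → 31 March 2012.

March 31, 2012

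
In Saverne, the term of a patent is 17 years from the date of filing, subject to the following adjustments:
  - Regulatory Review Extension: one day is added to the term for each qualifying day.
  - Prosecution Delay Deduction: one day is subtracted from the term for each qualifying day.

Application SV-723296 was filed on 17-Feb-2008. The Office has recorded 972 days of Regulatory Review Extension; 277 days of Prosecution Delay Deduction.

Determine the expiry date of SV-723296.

2027-01-13

Base term: filing date + 17 years → 17 February 2025.
Regulatory Review Extension: +972 days → 17 October 2027.
Prosecution Delay Deduction: −277 days → 13 January 2027.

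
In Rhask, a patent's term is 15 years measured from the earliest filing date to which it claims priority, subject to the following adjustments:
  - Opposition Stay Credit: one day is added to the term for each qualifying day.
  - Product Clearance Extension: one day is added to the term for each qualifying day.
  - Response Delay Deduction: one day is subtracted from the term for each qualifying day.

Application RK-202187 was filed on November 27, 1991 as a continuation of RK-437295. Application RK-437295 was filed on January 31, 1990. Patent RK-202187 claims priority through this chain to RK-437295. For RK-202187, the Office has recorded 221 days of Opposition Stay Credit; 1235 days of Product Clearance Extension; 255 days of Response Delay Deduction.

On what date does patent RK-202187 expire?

May 16, 2008

Earliest priority filing: 31 January 1990.
Base term: 31 January 1990 + 15 years → 31 January 2005.
Opposition Stay Credit: +221 days → 9 September 2005.
Product Clearance Extension: +1235 days → 26 January 2009.
Response Delay Deduction: −255 days → 16 May 2008.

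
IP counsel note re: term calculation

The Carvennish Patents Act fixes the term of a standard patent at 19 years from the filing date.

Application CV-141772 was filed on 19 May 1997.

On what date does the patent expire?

Filing date + 19 years → 19 May 2016.

May 19, 2016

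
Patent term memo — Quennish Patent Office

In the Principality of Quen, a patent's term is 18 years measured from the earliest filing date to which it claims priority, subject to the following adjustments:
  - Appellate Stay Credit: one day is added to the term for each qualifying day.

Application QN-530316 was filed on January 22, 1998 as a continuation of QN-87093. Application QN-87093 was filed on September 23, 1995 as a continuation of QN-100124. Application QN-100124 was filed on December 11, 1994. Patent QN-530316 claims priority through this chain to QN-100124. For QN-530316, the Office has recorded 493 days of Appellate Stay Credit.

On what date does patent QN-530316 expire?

2014-04-18

Earliest priority filing: 11 December 1994.
Base term: 11 December 1994 + 18 years → 11 December 2012.
Appellate Stay Credit: +493 days → 18 April 2014.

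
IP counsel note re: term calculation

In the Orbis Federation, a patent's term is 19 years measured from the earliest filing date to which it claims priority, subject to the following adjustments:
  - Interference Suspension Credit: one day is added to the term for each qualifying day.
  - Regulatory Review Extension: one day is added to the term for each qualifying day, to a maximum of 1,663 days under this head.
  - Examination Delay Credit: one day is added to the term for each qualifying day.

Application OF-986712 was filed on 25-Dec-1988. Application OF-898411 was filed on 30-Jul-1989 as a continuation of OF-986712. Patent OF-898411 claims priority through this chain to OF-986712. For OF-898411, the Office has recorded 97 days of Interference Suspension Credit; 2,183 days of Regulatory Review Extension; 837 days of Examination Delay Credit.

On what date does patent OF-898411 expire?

Earliest priority filing: 25 December 1988.
Base term: 25 December 1988 + 19 years → 25 December 2007.
Interference Suspension Credit: +97 days → 31 March 2008.
Regulatory Review Extension: 2183 days claimed exceeds the 1663-day cap, so +1663 days → 19 October 2012.
Examination Delay Credit: +837 days → 3 February 2015.

2015-02-03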